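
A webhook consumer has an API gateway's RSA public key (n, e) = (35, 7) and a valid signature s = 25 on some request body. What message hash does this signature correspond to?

s^2 ≡ 25^2 = 625 ≡ 30
s^4 ≡ 30^2 = 900 ≡ 25
7 = 4 + 2 + 1, so s^7 ≡ 25·30·25 ≡ 25 (mod 35)

25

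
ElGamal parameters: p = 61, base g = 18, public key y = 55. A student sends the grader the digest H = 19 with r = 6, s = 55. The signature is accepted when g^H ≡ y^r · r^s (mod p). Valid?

yes

Left side g^H mod p:
18^19 mod 61 = 6
Right side y^r · r^s mod p:
55^6 mod 61 = 52
6^55 mod 61 = 40
52·40 = 2080 ≡ 6 (mod 61)
6 ≡ 6 (mod 61), so the signature is genuine.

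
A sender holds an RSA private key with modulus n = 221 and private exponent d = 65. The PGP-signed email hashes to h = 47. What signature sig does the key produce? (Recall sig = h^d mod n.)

47

Squares mod 221: h^1≡47, h^2≡220, h^4≡1, h^8≡1, h^16≡1, h^32≡1, h^64≡1
65 = 64 + 1, so h^65 ≡ 1·47 ≡ 47 (mod 221)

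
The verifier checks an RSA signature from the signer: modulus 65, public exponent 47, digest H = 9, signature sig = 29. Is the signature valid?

valid

sig^2 ≡ 29^2 = 841 ≡ 61
sig^4 ≡ 61^2 = 3721 ≡ 16
sig^8 ≡ 16^2 = 256 ≡ 61
sig^16 ≡ 61^2 = 3721 ≡ 16
sig^32 ≡ 16^2 = 256 ≡ 61
47 = 32 + 8 + 4 + 2 + 1, so sig^47 ≡ 61·61·16·61·29 ≡ 9 (mod 65)
9 = H, so the signature checks out.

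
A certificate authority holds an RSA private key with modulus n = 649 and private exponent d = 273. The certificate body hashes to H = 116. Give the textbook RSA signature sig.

H^2 ≡ 116^2 = 13456 ≡ 476
H^4 ≡ 476^2 = 226576 ≡ 75
H^8 ≡ 75^2 = 5625 ≡ 433
H^16 ≡ 433^2 = 187489 ≡ 577
H^32 ≡ 577^2 = 332929 ≡ 641
H^64 ≡ 641^2 = 410881 ≡ 64
H^128 ≡ 64^2 = 4096 ≡ 202
H^256 ≡ 202^2 = 40804 ≡ 566
273 = 256 + 16 + 1, so H^273 ≡ 566·577·116 ≡ 84 (mod 649)

84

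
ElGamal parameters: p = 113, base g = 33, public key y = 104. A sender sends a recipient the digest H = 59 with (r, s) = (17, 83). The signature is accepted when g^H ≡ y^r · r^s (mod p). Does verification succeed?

passes

Left side g^H mod p:
33^2 = 1089 ≡ 72
33^4 ≡ 72^2 = 5184 ≡ 99
33^8 ≡ 99^2 = 9801 ≡ 83
33^16 ≡ 83^2 = 6889 ≡ 109
33^32 ≡ 109^2 = 11881 ≡ 16
59 = 32 + 16 + 8 + 2 + 1, so 33^59 ≡ 16·109·83·72·33 ≡ 110 (mod 113)
Right side y^r · r^s mod p:
104^2 = 10816 ≡ 81
104^4 ≡ 81^2 = 6561 ≡ 7
104^8 ≡ 7^2 = 49
104^16 ≡ 49^2 = 2401 ≡ 28
17 = 16 + 1, so 104^17 ≡ 28·104 ≡ 87 (mod 113)
17^2 = 289 ≡ 63
17^4 ≡ 63^2 = 3969 ≡ 14
17^8 ≡ 14^2 = 196 ≡ 83
17^16 ≡ 83^2 = 6889 ≡ 109
17^32 ≡ 109^2 = 11881 ≡ 16
17^64 ≡ 16^2 = 256 ≡ 30
83 = 64 + 16 + 2 + 1, so 17^83 ≡ 30·109·63·17 ≡ 74 (mod 113)
87·74 = 6438 ≡ 110 (mod 113)
110 ≡ 110 (mod 113), so the signature is genuine.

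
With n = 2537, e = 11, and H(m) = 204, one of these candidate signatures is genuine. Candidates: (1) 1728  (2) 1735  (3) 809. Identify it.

1

Candidate 1: Squares mod 2537: 1728^1≡1728, 1728^2≡2472, 1728^4≡1688, 1728^8≡293; 11 = 8 + 2 + 1, so 1728^11 ≡ 293·2472·1728 ≡ 204 (mod 2537)
  → matches H(m) = 204
Candidate 2: Squares mod 2537: 1735^1≡1735, 1735^2≡1343, 1735^4≡2379, 1735^8≡2131; 11 = 8 + 2 + 1, so 1735^11 ≡ 2131·1343·1735 ≡ 1837 (mod 2537)
Candidate 3: Squares mod 2537: 809^1≡809, 809^2≡2472, 809^4≡1688, 809^8≡293; 11 = 8 + 2 + 1, so 809^11 ≡ 293·2472·809 ≡ 2333 (mod 2537)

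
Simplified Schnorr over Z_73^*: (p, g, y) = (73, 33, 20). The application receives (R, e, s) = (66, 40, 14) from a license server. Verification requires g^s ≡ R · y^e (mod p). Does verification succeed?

fails

g^s mod p:
Squares mod 73: 33^1≡33, 33^2≡67, 33^4≡36, 33^8≡55
14 = 8 + 4 + 2, so 33^14 ≡ 55·36·67 ≡ 19 (mod 73)
R · y^e mod p:
Squares mod 73: 20^1≡20, 20^2≡35, 20^4≡57, 20^8≡37, 20^16≡55, 20^32≡32
40 = 32 + 8, so 20^40 ≡ 32·37 ≡ 16 (mod 73)
66·16 = 1056 ≡ 34 (mod 73)
19 ≠ 34; the check fails.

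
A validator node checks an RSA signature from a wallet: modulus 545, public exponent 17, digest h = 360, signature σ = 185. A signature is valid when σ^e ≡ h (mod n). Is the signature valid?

invalid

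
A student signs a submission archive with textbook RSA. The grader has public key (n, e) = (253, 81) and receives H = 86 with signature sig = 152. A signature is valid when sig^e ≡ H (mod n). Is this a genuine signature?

Squares mod 253: sig^1≡152, sig^2≡81, sig^4≡236, sig^8≡36, sig^16≡31, sig^32≡202, sig^64≡71
81 = 64 + 16 + 1, so sig^81 ≡ 71·31·152 ≡ 86 (mod 253)
86 = H, so the signature checks out.

genuine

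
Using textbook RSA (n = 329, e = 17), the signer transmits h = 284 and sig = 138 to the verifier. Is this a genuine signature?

forged

sig^2 ≡ 138^2 = 19044 ≡ 291
sig^4 ≡ 291^2 = 84681 ≡ 128
sig^8 ≡ 128^2 = 16384 ≡ 263
sig^16 ≡ 263^2 = 69169 ≡ 79
17 = 16 + 1, so sig^17 ≡ 79·138 ≡ 45 (mod 329)
45 ≠ 284, so verification fails.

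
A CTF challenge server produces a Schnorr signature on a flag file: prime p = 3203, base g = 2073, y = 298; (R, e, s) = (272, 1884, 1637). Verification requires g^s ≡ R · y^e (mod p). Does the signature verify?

does not verify

g^s mod p:
Squares mod 3203: 2073^1≡2073, 2073^2≡2106, 2073^4≡2284, 2073^8≡2172, 2073^16≡2768, 2073^32≡248, 2073^64≡647, 2073^128≡2219, 2073^256≡950, 2073^512≡2457, 2073^1024≡2397
1637 = 1024 + 512 + 64 + 32 + 4 + 1, so 2073^1637 ≡ 2397·2457·647·248·2284·2073 ≡ 2704 (mod 3203)
R · y^e mod p:
Squares mod 3203: 298^1≡298, 298^2≡2323, 298^4≡2477, 298^8≡1784, 298^16≡2077, 298^32≡2691, 298^64≡2701, 298^128≡2170, 298^256≡490, 298^512≡3078, 298^1024≡2813
1884 = 1024 + 512 + 256 + 64 + 16 + 8 + 4, so 298^1884 ≡ 2813·3078·490·2701·2077·1784·2477 ≡ 1306 (mod 3203)
272·1306 = 355232 ≡ 2902 (mod 3203)
2704 ≠ 2902; the check fails.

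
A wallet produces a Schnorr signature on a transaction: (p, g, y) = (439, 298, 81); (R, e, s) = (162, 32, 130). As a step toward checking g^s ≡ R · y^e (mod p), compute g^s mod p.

343

298^2 = 88804 ≡ 126
298^4 ≡ 126^2 = 15876 ≡ 72
298^8 ≡ 72^2 = 5184 ≡ 355
298^16 ≡ 355^2 = 126025 ≡ 32
298^32 ≡ 32^2 = 1024 ≡ 146
298^64 ≡ 146^2 = 21316 ≡ 244
298^128 ≡ 244^2 = 59536 ≡ 271
130 = 128 + 2, so 298^130 ≡ 271·126 ≡ 343 (mod 439)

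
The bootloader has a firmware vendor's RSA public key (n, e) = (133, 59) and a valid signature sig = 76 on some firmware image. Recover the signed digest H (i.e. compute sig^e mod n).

76

sig^59 mod 133 = 76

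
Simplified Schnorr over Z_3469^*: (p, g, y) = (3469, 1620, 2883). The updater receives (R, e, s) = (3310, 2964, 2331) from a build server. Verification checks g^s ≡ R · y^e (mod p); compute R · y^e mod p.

2883^2 = 8311689 ≡ 3434
2883^4 ≡ 3434^2 = 11792356 ≡ 1225
2883^8 ≡ 1225^2 = 1500625 ≡ 2017
2883^16 ≡ 2017^2 = 4068289 ≡ 2621
2883^32 ≡ 2621^2 = 6869641 ≡ 1021
2883^64 ≡ 1021^2 = 1042441 ≡ 1741
2883^128 ≡ 1741^2 = 3031081 ≡ 2644
2883^256 ≡ 2644^2 = 6990736 ≡ 701
2883^512 ≡ 701^2 = 491401 ≡ 2272
2883^1024 ≡ 2272^2 = 5161984 ≡ 112
2883^2048 ≡ 112^2 = 12544 ≡ 2137
2964 = 2048 + 512 + 256 + 128 + 16 + 4, so 2883^2964 ≡ 2137·2272·701·2644·2621·1225 ≡ 775 (mod 3469)
R · y^e ≡ 3310·775 = 2565250 ≡ 1659 (mod 3469)

1659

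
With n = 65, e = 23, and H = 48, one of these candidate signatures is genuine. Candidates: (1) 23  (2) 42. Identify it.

Candidate 1: 23^2 = 529 ≡ 9; 23^4 ≡ 9^2 = 81 ≡ 16; 23^8 ≡ 16^2 = 256 ≡ 61; 23^16 ≡ 61^2 = 3721 ≡ 16; 23 = 16 + 4 + 2 + 1, so 23^23 ≡ 16·16·9·23 ≡ 17 (mod 65)
Candidate 2: 42^2 = 1764 ≡ 9; 42^4 ≡ 9^2 = 81 ≡ 16; 42^8 ≡ 16^2 = 256 ≡ 61; 42^16 ≡ 61^2 = 3721 ≡ 16; 23 = 16 + 4 + 2 + 1, so 42^23 ≡ 16·16·9·42 ≡ 48 (mod 65)
  → matches H = 48

2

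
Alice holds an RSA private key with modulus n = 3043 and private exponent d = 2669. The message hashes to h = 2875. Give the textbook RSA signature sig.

Squares mod 3043: h^1≡2875, h^2≡837, h^4≡679, h^8≡1548, h^16≡1463, h^32≡1140, h^64≡239, h^128≡2347, h^256≡579, h^512≡511, h^1024≡2466, h^2048≡1242
2669 = 2048 + 512 + 64 + 32 + 8 + 4 + 1, so h^2669 ≡ 1242·511·239·1140·1548·679·2875 ≡ 1188 (mod 3043)

1188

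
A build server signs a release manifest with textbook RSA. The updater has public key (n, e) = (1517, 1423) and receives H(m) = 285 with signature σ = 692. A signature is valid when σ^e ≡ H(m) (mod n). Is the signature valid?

valid

Squares mod 1517: σ^1≡692, σ^2≡1009, σ^4≡174, σ^8≡1453, σ^16≡1062, σ^32≡713, σ^64≡174, σ^128≡1453, σ^256≡1062, σ^512≡713, σ^1024≡174
1423 = 1024 + 256 + 128 + 8 + 4 + 2 + 1, so σ^1423 ≡ 174·1062·1453·1453·174·1009·692 ≡ 285 (mod 1517)
σ^1423 mod 1517 = 285 matches H(m).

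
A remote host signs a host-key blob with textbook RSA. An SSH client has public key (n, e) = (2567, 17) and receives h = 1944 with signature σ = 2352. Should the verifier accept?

accept

σ^17 mod 2567 = 1944
Since 1944 equals the digest 1944, verification succeeds.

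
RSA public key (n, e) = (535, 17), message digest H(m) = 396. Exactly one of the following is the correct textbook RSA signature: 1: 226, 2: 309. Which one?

Candidate 1: Squares mod 535: 226^1≡226, 226^2≡251, 226^4≡406, 226^8≡56, 226^16≡461; 17 = 16 + 1, so 226^17 ≡ 461·226 ≡ 396 (mod 535)
  → matches H(m) = 396
Candidate 2: Squares mod 535: 309^1≡309, 309^2≡251, 309^4≡406, 309^8≡56, 309^16≡461; 17 = 16 + 1, so 309^17 ≡ 461·309 ≡ 139 (mod 535)

1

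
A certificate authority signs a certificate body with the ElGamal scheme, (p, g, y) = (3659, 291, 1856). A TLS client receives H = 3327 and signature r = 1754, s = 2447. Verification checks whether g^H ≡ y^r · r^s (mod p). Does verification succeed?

passes

Left side g^H mod p:
291^2 = 84681 ≡ 524
291^4 ≡ 524^2 = 274576 ≡ 151
291^8 ≡ 151^2 = 22801 ≡ 847
291^16 ≡ 847^2 = 717409 ≡ 245
291^32 ≡ 245^2 = 60025 ≡ 1481
291^64 ≡ 1481^2 = 2193361 ≡ 1620
291^128 ≡ 1620^2 = 2624400 ≡ 897
291^256 ≡ 897^2 = 804609 ≡ 3288
291^512 ≡ 3288^2 = 10810944 ≡ 2258
291^1024 ≡ 2258^2 = 5098564 ≡ 1577
291^2048 ≡ 1577^2 = 2486929 ≡ 2468
3327 = 2048 + 1024 + 128 + 64 + 32 + 16 + 8 + 4 + 2 + 1, so 291^3327 ≡ 2468·1577·897·1620·1481·245·847·151·524·291 ≡ 2321 (mod 3659)
Right side y^r · r^s mod p:
1856^2 = 3444736 ≡ 1617
1856^4 ≡ 1617^2 = 2614689 ≡ 2163
1856^8 ≡ 2163^2 = 4678569 ≡ 2367
1856^16 ≡ 2367^2 = 5602689 ≡ 760
1856^32 ≡ 760^2 = 577600 ≡ 3137
1856^64 ≡ 3137^2 = 9840769 ≡ 1718
1856^128 ≡ 1718^2 = 2951524 ≡ 2370
1856^256 ≡ 2370^2 = 5616900 ≡ 335
1856^512 ≡ 335^2 = 112225 ≡ 2455
1856^1024 ≡ 2455^2 = 6027025 ≡ 652
1754 = 1024 + 512 + 128 + 64 + 16 + 8 + 2, so 1856^1754 ≡ 652·2455·2370·1718·760·2367·1617 ≡ 68 (mod 3659)
1754^2 = 3076516 ≡ 2956
1754^4 ≡ 2956^2 = 8737936 ≡ 244
1754^8 ≡ 244^2 = 59536 ≡ 992
1754^16 ≡ 992^2 = 984064 ≡ 3452
1754^32 ≡ 3452^2 = 11916304 ≡ 2600
1754^64 ≡ 2600^2 = 6760000 ≡ 1827
1754^128 ≡ 1827^2 = 3337929 ≡ 921
1754^256 ≡ 921^2 = 848241 ≡ 3012
1754^512 ≡ 3012^2 = 9072144 ≡ 1483
1754^1024 ≡ 1483^2 = 2199289 ≡ 230
1754^2048 ≡ 230^2 = 52900 ≡ 1674
2447 = 2048 + 256 + 128 + 8 + 4 + 2 + 1, so 1754^2447 ≡ 1674·3012·921·992·244·2956·1754 ≡ 2886 (mod 3659)
68·2886 = 196248 ≡ 2321 (mod 3659)
2321 ≡ 2321 (mod 3659), so the signature is genuine.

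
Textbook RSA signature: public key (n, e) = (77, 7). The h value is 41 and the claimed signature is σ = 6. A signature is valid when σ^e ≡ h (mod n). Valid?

σ^2 ≡ 6^2 = 36
σ^4 ≡ 36^2 = 1296 ≡ 64
7 = 4 + 2 + 1, so σ^7 ≡ 64·36·6 ≡ 41 (mod 77)
Since 41 equals the digest 41, verification succeeds.

yes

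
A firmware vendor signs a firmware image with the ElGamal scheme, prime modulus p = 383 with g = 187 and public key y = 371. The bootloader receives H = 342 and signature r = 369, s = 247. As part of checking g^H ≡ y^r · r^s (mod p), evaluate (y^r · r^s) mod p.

357

371^369 mod 383 = 97
369^247 mod 383 = 209
y^r · r^s ≡ 97·209 = 20273 ≡ 357 (mod 383)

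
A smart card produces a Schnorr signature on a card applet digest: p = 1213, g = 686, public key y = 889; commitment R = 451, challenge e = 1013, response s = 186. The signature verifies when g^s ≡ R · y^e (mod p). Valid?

no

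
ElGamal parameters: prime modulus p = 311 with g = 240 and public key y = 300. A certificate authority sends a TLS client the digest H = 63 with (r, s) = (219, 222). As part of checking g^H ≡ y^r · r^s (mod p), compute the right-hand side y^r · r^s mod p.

196

Squares mod 311: 300^1≡300, 300^2≡121, 300^4≡24, 300^8≡265, 300^16≡250, 300^32≡300, 300^64≡121, 300^128≡24
219 = 128 + 64 + 16 + 8 + 2 + 1, so 300^219 ≡ 24·121·250·265·121·300 ≡ 121 (mod 311)
Squares mod 311: 219^1≡219, 219^2≡67, 219^4≡135, 219^8≡187, 219^16≡137, 219^32≡109, 219^64≡63, 219^128≡237
222 = 128 + 64 + 16 + 8 + 4 + 2, so 219^222 ≡ 237·63·137·187·135·67 ≡ 107 (mod 311)
y^r · r^s ≡ 121·107 = 12947 ≡ 196 (mod 311)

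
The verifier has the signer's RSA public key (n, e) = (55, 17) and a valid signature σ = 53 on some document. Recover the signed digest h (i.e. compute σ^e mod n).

Squares mod 55: σ^1≡53, σ^2≡4, σ^4≡16, σ^8≡36, σ^16≡31
17 = 16 + 1, so σ^17 ≡ 31·53 ≡ 48 (mod 55)

48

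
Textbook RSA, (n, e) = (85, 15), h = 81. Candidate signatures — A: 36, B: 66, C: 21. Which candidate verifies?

C

Candidate A: Squares mod 85: 36^1≡36, 36^2≡21, 36^4≡16, 36^8≡1; 15 = 8 + 4 + 2 + 1, so 36^15 ≡ 1·16·21·36 ≡ 26 (mod 85)
Candidate B: Squares mod 85: 66^1≡66, 66^2≡21, 66^4≡16, 66^8≡1; 15 = 8 + 4 + 2 + 1, so 66^15 ≡ 1·16·21·66 ≡ 76 (mod 85)
Candidate C: Squares mod 85: 21^1≡21, 21^2≡16, 21^4≡1, 21^8≡1; 15 = 8 + 4 + 2 + 1, so 21^15 ≡ 1·1·16·21 ≡ 81 (mod 85)
  → matches h = 81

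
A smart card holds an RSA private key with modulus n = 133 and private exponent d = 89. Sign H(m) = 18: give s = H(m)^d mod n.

37

Squares mod 133: (H(m))^1≡18, (H(m))^2≡58, (H(m))^4≡39, (H(m))^8≡58, (H(m))^16≡39, (H(m))^32≡58, (H(m))^64≡39
89 = 64 + 16 + 8 + 1, so (H(m))^89 ≡ 39·39·58·18 ≡ 37 (mod 133)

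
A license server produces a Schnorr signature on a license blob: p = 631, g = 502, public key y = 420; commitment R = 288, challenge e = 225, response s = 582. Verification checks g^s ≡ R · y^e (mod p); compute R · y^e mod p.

490

420^225 mod 631 = 269
R · y^e ≡ 288·269 = 77472 ≡ 490 (mod 631)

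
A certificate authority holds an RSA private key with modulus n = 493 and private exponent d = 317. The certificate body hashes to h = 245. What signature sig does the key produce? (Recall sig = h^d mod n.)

295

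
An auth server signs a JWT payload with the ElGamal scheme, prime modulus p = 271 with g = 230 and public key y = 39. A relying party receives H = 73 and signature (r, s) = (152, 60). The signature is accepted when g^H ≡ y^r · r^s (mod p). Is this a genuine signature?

Left side g^H mod p:
230^2 = 52900 ≡ 55
230^4 ≡ 55^2 = 3025 ≡ 44
230^8 ≡ 44^2 = 1936 ≡ 39
230^16 ≡ 39^2 = 1521 ≡ 166
230^32 ≡ 166^2 = 27556 ≡ 185
230^64 ≡ 185^2 = 34225 ≡ 79
73 = 64 + 8 + 1, so 230^73 ≡ 79·39·230 ≡ 236 (mod 271)
Right side y^r · r^s mod p:
39^2 = 1521 ≡ 166
39^4 ≡ 166^2 = 27556 ≡ 185
39^8 ≡ 185^2 = 34225 ≡ 79
39^16 ≡ 79^2 = 6241 ≡ 8
39^32 ≡ 8^2 = 64
39^64 ≡ 64^2 = 4096 ≡ 31
39^128 ≡ 31^2 = 961 ≡ 148
152 = 128 + 16 + 8, so 39^152 ≡ 148·8·79 ≡ 41 (mod 271)
152^2 = 23104 ≡ 69
152^4 ≡ 69^2 = 4761 ≡ 154
152^8 ≡ 154^2 = 23716 ≡ 139
152^16 ≡ 139^2 = 19321 ≡ 80
152^32 ≡ 80^2 = 6400 ≡ 167
60 = 32 + 16 + 8 + 4, so 152^60 ≡ 167·80·139·154 ≡ 28 (mod 271)
41·28 = 1148 ≡ 64 (mod 271)
236 ≠ 64, so verification fails.

forged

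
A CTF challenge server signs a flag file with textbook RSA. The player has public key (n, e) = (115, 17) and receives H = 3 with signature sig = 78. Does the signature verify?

verifies

sig^2 ≡ 78^2 = 6084 ≡ 104
sig^4 ≡ 104^2 = 10816 ≡ 6
sig^8 ≡ 6^2 = 36
sig^16 ≡ 36^2 = 1296 ≡ 31
17 = 16 + 1, so sig^17 ≡ 31·78 ≡ 3 (mod 115)
3 = H, so the signature checks out.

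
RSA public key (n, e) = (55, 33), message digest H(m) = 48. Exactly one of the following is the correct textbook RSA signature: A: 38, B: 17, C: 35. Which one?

Candidate A: Squares mod 55: 38^1≡38, 38^2≡14, 38^4≡31, 38^8≡26, 38^16≡16, 38^32≡36; 33 = 32 + 1, so 38^33 ≡ 36·38 ≡ 48 (mod 55)
  → matches H(m) = 48
Candidate B: Squares mod 55: 17^1≡17, 17^2≡14, 17^4≡31, 17^8≡26, 17^16≡16, 17^32≡36; 33 = 32 + 1, so 17^33 ≡ 36·17 ≡ 7 (mod 55)
Candidate C: Squares mod 55: 35^1≡35, 35^2≡15, 35^4≡5, 35^8≡25, 35^16≡20, 35^32≡15; 33 = 32 + 1, so 35^33 ≡ 15·35 ≡ 30 (mod 55)

A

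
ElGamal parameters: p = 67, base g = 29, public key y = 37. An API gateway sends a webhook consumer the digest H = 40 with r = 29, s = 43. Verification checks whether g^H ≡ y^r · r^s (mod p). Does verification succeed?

fails

Left side g^H mod p:
29^2 = 841 ≡ 37
29^4 ≡ 37^2 = 1369 ≡ 29
29^8 ≡ 29^2 = 841 ≡ 37
29^16 ≡ 37^2 = 1369 ≡ 29
29^32 ≡ 29^2 = 841 ≡ 37
40 = 32 + 8, so 29^40 ≡ 37·37 ≡ 29 (mod 67)
Right side y^r · r^s mod p:
37^2 = 1369 ≡ 29
37^4 ≡ 29^2 = 841 ≡ 37
37^8 ≡ 37^2 = 1369 ≡ 29
37^16 ≡ 29^2 = 841 ≡ 37
29 = 16 + 8 + 4 + 1, so 37^29 ≡ 37·29·37·37 ≡ 29 (mod 67)
29^2 = 841 ≡ 37
29^4 ≡ 37^2 = 1369 ≡ 29
29^8 ≡ 29^2 = 841 ≡ 37
29^16 ≡ 37^2 = 1369 ≡ 29
29^32 ≡ 29^2 = 841 ≡ 37
43 = 32 + 8 + 2 + 1, so 29^43 ≡ 37·37·37·29 ≡ 29 (mod 67)
29·29 = 841 ≡ 37 (mod 67)
29 ≠ 37, so verification fails.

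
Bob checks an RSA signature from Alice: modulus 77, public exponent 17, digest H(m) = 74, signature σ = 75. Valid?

σ^17 mod 77 = 59
59 ≠ 74, so verification fails.

no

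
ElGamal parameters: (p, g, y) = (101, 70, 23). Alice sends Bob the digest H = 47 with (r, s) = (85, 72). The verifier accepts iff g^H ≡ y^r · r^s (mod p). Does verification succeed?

Left side g^H mod p:
70^2 = 4900 ≡ 52
70^4 ≡ 52^2 = 2704 ≡ 78
70^8 ≡ 78^2 = 6084 ≡ 24
70^16 ≡ 24^2 = 576 ≡ 71
70^32 ≡ 71^2 = 5041 ≡ 92
47 = 32 + 8 + 4 + 2 + 1, so 70^47 ≡ 92·24·78·52·70 ≡ 76 (mod 101)
Right side y^r · r^s mod p:
23^2 = 529 ≡ 24
23^4 ≡ 24^2 = 576 ≡ 71
23^8 ≡ 71^2 = 5041 ≡ 92
23^16 ≡ 92^2 = 8464 ≡ 81
23^32 ≡ 81^2 = 6561 ≡ 97
23^64 ≡ 97^2 = 9409 ≡ 16
85 = 64 + 16 + 4 + 1, so 23^85 ≡ 16·81·71·23 ≡ 14 (mod 101)
85^2 = 7225 ≡ 54
85^4 ≡ 54^2 = 2916 ≡ 88
85^8 ≡ 88^2 = 7744 ≡ 68
85^16 ≡ 68^2 = 4624 ≡ 79
85^32 ≡ 79^2 = 6241 ≡ 80
85^64 ≡ 80^2 = 6400 ≡ 37
72 = 64 + 8, so 85^72 ≡ 37·68 ≡ 92 (mod 101)
14·92 = 1288 ≡ 76 (mod 101)
76 ≡ 76 (mod 101), so the signature is genuine.

passes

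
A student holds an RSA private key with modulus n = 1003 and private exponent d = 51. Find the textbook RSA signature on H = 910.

287

Squares mod 1003: H^1≡910, H^2≡625, H^4≡458, H^8≡137, H^16≡715, H^32≡698
51 = 32 + 16 + 2 + 1, so H^51 ≡ 698·715·625·910 ≡ 287 (mod 1003)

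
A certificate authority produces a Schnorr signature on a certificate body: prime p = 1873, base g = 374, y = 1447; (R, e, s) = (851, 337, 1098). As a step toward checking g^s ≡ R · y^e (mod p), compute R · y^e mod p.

1447^2 = 2093809 ≡ 1668
1447^4 ≡ 1668^2 = 2782224 ≡ 819
1447^8 ≡ 819^2 = 670761 ≡ 227
1447^16 ≡ 227^2 = 51529 ≡ 958
1447^32 ≡ 958^2 = 917764 ≡ 1867
1447^64 ≡ 1867^2 = 3485689 ≡ 36
1447^128 ≡ 36^2 = 1296
1447^256 ≡ 1296^2 = 1679616 ≡ 1408
337 = 256 + 64 + 16 + 1, so 1447^337 ≡ 1408·36·958·1447 ≡ 1626 (mod 1873)
R · y^e ≡ 851·1626 = 1383726 ≡ 1452 (mod 1873)

1452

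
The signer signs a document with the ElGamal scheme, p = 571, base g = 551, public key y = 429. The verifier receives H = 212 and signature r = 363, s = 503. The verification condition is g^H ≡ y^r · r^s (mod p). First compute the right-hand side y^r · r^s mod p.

65

429^2 = 184041 ≡ 179
429^4 ≡ 179^2 = 32041 ≡ 65
429^8 ≡ 65^2 = 4225 ≡ 228
429^16 ≡ 228^2 = 51984 ≡ 23
429^32 ≡ 23^2 = 529
429^64 ≡ 529^2 = 279841 ≡ 51
429^128 ≡ 51^2 = 2601 ≡ 317
429^256 ≡ 317^2 = 100489 ≡ 564
363 = 256 + 64 + 32 + 8 + 2 + 1, so 429^363 ≡ 564·51·529·228·179·429 ≡ 389 (mod 571)
363^2 = 131769 ≡ 439
363^4 ≡ 439^2 = 192721 ≡ 294
363^8 ≡ 294^2 = 86436 ≡ 215
363^16 ≡ 215^2 = 46225 ≡ 545
363^32 ≡ 545^2 = 297025 ≡ 105
363^64 ≡ 105^2 = 11025 ≡ 176
363^128 ≡ 176^2 = 30976 ≡ 142
363^256 ≡ 142^2 = 20164 ≡ 179
503 = 256 + 128 + 64 + 32 + 16 + 4 + 2 + 1, so 363^503 ≡ 179·142·176·105·545·294·439·363 ≡ 122 (mod 571)
y^r · r^s ≡ 389·122 = 47458 ≡ 65 (mod 571)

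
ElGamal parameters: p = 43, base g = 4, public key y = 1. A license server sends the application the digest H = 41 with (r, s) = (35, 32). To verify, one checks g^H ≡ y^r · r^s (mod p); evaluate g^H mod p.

11

4^2 = 16
4^4 ≡ 16^2 = 256 ≡ 41
4^8 ≡ 41^2 = 1681 ≡ 4
4^16 ≡ 4^2 = 16
4^32 ≡ 16^2 = 256 ≡ 41
41 = 32 + 8 + 1, so 4^41 ≡ 41·4·4 ≡ 11 (mod 43)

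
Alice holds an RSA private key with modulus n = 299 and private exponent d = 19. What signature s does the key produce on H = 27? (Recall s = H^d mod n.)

H^2 ≡ 27^2 = 729 ≡ 131
H^4 ≡ 131^2 = 17161 ≡ 118
H^8 ≡ 118^2 = 13924 ≡ 170
H^16 ≡ 170^2 = 28900 ≡ 196
19 = 16 + 2 + 1, so H^19 ≡ 196·131·27 ≡ 170 (mod 299)

170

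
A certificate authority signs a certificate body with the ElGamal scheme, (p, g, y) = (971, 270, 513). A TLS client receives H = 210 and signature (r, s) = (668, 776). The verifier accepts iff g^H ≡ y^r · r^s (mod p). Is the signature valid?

invalid

Left side g^H mod p:
Squares mod 971: 270^1≡270, 270^2≡75, 270^4≡770, 270^8≡590, 270^16≡482, 270^32≡255, 270^64≡939, 270^128≡53
210 = 128 + 64 + 16 + 2, so 270^210 ≡ 53·939·482·75 ≡ 482 (mod 971)
Right side y^r · r^s mod p:
Squares mod 971: 513^1≡513, 513^2≡28, 513^4≡784, 513^8≡13, 513^16≡169, 513^32≡402, 513^64≡418, 513^128≡915, 513^256≡223, 513^512≡208
668 = 512 + 128 + 16 + 8 + 4, so 513^668 ≡ 208·915·169·13·784 ≡ 547 (mod 971)
Squares mod 971: 668^1≡668, 668^2≡535, 668^4≡751, 668^8≡821, 668^16≡167, 668^32≡701, 668^64≡75, 668^128≡770, 668^256≡590, 668^512≡482
776 = 512 + 256 + 8, so 668^776 ≡ 482·590·821 ≡ 1 (mod 971)
547·1 = 547 ≡ 547 (mod 971)
482 ≠ 547, so verification fails.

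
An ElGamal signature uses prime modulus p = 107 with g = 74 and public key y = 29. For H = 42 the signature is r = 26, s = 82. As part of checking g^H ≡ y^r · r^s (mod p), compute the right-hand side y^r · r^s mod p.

10

29^2 = 841 ≡ 92
29^4 ≡ 92^2 = 8464 ≡ 11
29^8 ≡ 11^2 = 121 ≡ 14
29^16 ≡ 14^2 = 196 ≡ 89
26 = 16 + 8 + 2, so 29^26 ≡ 89·14·92 ≡ 35 (mod 107)
26^2 = 676 ≡ 34
26^4 ≡ 34^2 = 1156 ≡ 86
26^8 ≡ 86^2 = 7396 ≡ 13
26^16 ≡ 13^2 = 169 ≡ 62
26^32 ≡ 62^2 = 3844 ≡ 99
26^64 ≡ 99^2 = 9801 ≡ 64
82 = 64 + 16 + 2, so 26^82 ≡ 64·62·34 ≡ 92 (mod 107)
y^r · r^s ≡ 35·92 = 3220 ≡ 10 (mod 107)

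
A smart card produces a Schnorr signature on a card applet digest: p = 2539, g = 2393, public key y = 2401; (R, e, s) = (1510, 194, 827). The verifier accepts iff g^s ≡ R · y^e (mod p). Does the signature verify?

does not verify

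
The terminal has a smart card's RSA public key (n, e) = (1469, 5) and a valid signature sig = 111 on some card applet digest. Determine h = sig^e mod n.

sig^2 ≡ 111^2 = 12321 ≡ 569
sig^4 ≡ 569^2 = 323761 ≡ 581
5 = 4 + 1, so sig^5 ≡ 581·111 ≡ 1324 (mod 1469)

1324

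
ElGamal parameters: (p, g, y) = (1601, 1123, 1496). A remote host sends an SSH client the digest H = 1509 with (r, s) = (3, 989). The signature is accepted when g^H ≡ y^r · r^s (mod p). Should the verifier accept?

reject

Left side g^H mod p:
1123^1509 mod 1601 = 1460
Right side y^r · r^s mod p:
1496^3 mod 1601 = 1499
3^989 mod 1601 = 682
1499·682 = 1022318 ≡ 880 (mod 1601)
1460 ≠ 880, so verification fails.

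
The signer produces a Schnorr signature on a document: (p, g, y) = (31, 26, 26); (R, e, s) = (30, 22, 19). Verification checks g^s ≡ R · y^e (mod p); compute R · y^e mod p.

Squares mod 31: 26^1≡26, 26^2≡25, 26^4≡5, 26^8≡25, 26^16≡5
22 = 16 + 4 + 2, so 26^22 ≡ 5·5·25 ≡ 5 (mod 31)
R · y^e ≡ 30·5 = 150 ≡ 26 (mod 31)

26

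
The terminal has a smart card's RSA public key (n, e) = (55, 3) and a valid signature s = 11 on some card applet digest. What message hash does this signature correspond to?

Squares mod 55: s^1≡11, s^2≡11
3 = 2 + 1, so s^3 ≡ 11·11 ≡ 11 (mod 55)

11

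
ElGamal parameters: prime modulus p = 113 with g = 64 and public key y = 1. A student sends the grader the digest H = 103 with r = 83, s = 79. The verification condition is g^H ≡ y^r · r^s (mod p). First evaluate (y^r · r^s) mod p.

1^83 mod 113 = 1
83^79 mod 113 = 4
y^r · r^s ≡ 1·4 = 4 ≡ 4 (mod 113)

4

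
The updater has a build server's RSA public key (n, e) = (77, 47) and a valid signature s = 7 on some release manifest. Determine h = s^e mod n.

s^2 ≡ 7^2 = 49
s^4 ≡ 49^2 = 2401 ≡ 14
s^8 ≡ 14^2 = 196 ≡ 42
s^16 ≡ 42^2 = 1764 ≡ 70
s^32 ≡ 70^2 = 4900 ≡ 49
47 = 32 + 8 + 4 + 2 + 1, so s^47 ≡ 49·42·14·49·7 ≡ 28 (mod 77)

28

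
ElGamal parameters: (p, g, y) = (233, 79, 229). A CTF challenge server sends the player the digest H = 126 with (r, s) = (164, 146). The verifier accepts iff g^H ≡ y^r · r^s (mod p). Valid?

Left side g^H mod p:
Squares mod 233: 79^1≡79, 79^2≡183, 79^4≡170, 79^8≡8, 79^16≡64, 79^32≡135, 79^64≡51
126 = 64 + 32 + 16 + 8 + 4 + 2, so 79^126 ≡ 51·135·64·8·170·183 ≡ 167 (mod 233)
Right side y^r · r^s mod p:
Squares mod 233: 229^1≡229, 229^2≡16, 229^4≡23, 229^8≡63, 229^16≡8, 229^32≡64, 229^64≡135, 229^128≡51
164 = 128 + 32 + 4, so 229^164 ≡ 51·64·23 ≡ 46 (mod 233)
Squares mod 233: 164^1≡164, 164^2≡101, 164^4≡182, 164^8≡38, 164^16≡46, 164^32≡19, 164^64≡128, 164^128≡74
146 = 128 + 16 + 2, so 164^146 ≡ 74·46·101 ≡ 129 (mod 233)
46·129 = 5934 ≡ 109 (mod 233)
167 ≠ 109, so verification fails.

no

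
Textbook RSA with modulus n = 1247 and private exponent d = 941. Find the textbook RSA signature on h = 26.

665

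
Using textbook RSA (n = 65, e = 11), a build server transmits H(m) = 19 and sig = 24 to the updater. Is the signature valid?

valid

sig^2 ≡ 24^2 = 576 ≡ 56
sig^4 ≡ 56^2 = 3136 ≡ 16
sig^8 ≡ 16^2 = 256 ≡ 61
11 = 8 + 2 + 1, so sig^11 ≡ 61·56·24 ≡ 19 (mod 65)
19 = H(m), so the signature checks out.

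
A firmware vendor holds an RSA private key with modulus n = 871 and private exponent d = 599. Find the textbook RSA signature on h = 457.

475

h^2 ≡ 457^2 = 208849 ≡ 680
h^4 ≡ 680^2 = 462400 ≡ 770
h^8 ≡ 770^2 = 592900 ≡ 620
h^16 ≡ 620^2 = 384400 ≡ 289
h^32 ≡ 289^2 = 83521 ≡ 776
h^64 ≡ 776^2 = 602176 ≡ 315
h^128 ≡ 315^2 = 99225 ≡ 802
h^256 ≡ 802^2 = 643204 ≡ 406
h^512 ≡ 406^2 = 164836 ≡ 217
599 = 512 + 64 + 16 + 4 + 2 + 1, so h^599 ≡ 217·315·289·770·680·457 ≡ 475 (mod 871)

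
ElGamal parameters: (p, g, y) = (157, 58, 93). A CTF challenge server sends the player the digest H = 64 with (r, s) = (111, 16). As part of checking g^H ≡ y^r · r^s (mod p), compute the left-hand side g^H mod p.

58^2 = 3364 ≡ 67
58^4 ≡ 67^2 = 4489 ≡ 93
58^8 ≡ 93^2 = 8649 ≡ 14
58^16 ≡ 14^2 = 196 ≡ 39
58^32 ≡ 39^2 = 1521 ≡ 108
58^64 ≡ 108^2 = 11664 ≡ 46

46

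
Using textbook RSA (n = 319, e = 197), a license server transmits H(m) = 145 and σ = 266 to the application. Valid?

no

σ^2 ≡ 266^2 = 70756 ≡ 257
σ^4 ≡ 257^2 = 66049 ≡ 16
σ^8 ≡ 16^2 = 256
σ^16 ≡ 256^2 = 65536 ≡ 141
σ^32 ≡ 141^2 = 19881 ≡ 103
σ^64 ≡ 103^2 = 10609 ≡ 82
σ^128 ≡ 82^2 = 6724 ≡ 25
197 = 128 + 64 + 4 + 1, so σ^197 ≡ 25·82·16·266 ≡ 150 (mod 319)
σ^197 mod 319 = 150, but H(m) = 145.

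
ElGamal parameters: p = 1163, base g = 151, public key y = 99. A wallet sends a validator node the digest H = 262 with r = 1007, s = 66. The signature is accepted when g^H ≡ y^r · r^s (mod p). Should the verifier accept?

reject

Left side g^H mod p:
Squares mod 1163: 151^1≡151, 151^2≡704, 151^4≡178, 151^8≡283, 151^16≡1005, 151^32≡541, 151^64≡768, 151^128≡183, 151^256≡925
262 = 256 + 4 + 2, so 151^262 ≡ 925·178·704 ≡ 879 (mod 1163)
Right side y^r · r^s mod p:
Squares mod 1163: 99^1≡99, 99^2≡497, 99^4≡453, 99^8≡521, 99^16≡462, 99^32≡615, 99^64≡250, 99^128≡861, 99^256≡490, 99^512≡522
1007 = 512 + 256 + 128 + 64 + 32 + 8 + 4 + 2 + 1, so 99^1007 ≡ 522·490·861·250·615·521·453·497·99 ≡ 65 (mod 1163)
Squares mod 1163: 1007^1≡1007, 1007^2≡1076, 1007^4≡591, 1007^8≡381, 1007^16≡949, 1007^32≡439, 1007^64≡826
66 = 64 + 2, so 1007^66 ≡ 826·1076 ≡ 244 (mod 1163)
65·244 = 15860 ≡ 741 (mod 1163)
879 ≠ 741, so verification fails.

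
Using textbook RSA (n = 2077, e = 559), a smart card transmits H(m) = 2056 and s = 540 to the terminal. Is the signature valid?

s^2 ≡ 540^2 = 291600 ≡ 820
s^4 ≡ 820^2 = 672400 ≡ 1529
s^8 ≡ 1529^2 = 2337841 ≡ 1216
s^16 ≡ 1216^2 = 1478656 ≡ 1909
s^32 ≡ 1909^2 = 3644281 ≡ 1223
s^64 ≡ 1223^2 = 1495729 ≡ 289
s^128 ≡ 289^2 = 83521 ≡ 441
s^256 ≡ 441^2 = 194481 ≡ 1320
s^512 ≡ 1320^2 = 1742400 ≡ 1874
559 = 512 + 32 + 8 + 4 + 2 + 1, so s^559 ≡ 1874·1223·1216·1529·820·540 ≡ 21 (mod 2077)
21 ≠ 2056, so verification fails.

invalid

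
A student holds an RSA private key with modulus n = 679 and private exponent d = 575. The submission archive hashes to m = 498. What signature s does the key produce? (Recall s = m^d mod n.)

15

m^2 ≡ 498^2 = 248004 ≡ 169
m^4 ≡ 169^2 = 28561 ≡ 43
m^8 ≡ 43^2 = 1849 ≡ 491
m^16 ≡ 491^2 = 241081 ≡ 36
m^32 ≡ 36^2 = 1296 ≡ 617
m^64 ≡ 617^2 = 380689 ≡ 449
m^128 ≡ 449^2 = 201601 ≡ 617
m^256 ≡ 617^2 = 380689 ≡ 449
m^512 ≡ 449^2 = 201601 ≡ 617
575 = 512 + 32 + 16 + 8 + 4 + 2 + 1, so m^575 ≡ 617·617·36·491·43·169·498 ≡ 15 (mod 679)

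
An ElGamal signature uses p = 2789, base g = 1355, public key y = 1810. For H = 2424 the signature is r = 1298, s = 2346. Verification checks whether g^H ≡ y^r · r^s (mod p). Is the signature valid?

valid

Left side g^H mod p:
1355^2424 mod 2789 = 214
Right side y^r · r^s mod p:
1810^1298 mod 2789 = 2283
1298^2346 mod 2789 = 661
2283·661 = 1509063 ≡ 214 (mod 2789)
214 ≡ 214 (mod 2789), so the signature is genuine.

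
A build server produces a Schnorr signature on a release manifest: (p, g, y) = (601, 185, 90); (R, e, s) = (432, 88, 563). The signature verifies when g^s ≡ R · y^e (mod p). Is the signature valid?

invalid

g^s mod p:
Squares mod 601: 185^1≡185, 185^2≡569, 185^4≡423, 185^8≡432, 185^16≡314, 185^32≡32, 185^64≡423, 185^128≡432, 185^256≡314, 185^512≡32
563 = 512 + 32 + 16 + 2 + 1, so 185^563 ≡ 32·32·314·569·185 ≡ 90 (mod 601)
R · y^e mod p:
Squares mod 601: 90^1≡90, 90^2≡287, 90^4≡32, 90^8≡423, 90^16≡432, 90^32≡314, 90^64≡32
88 = 64 + 16 + 8, so 90^88 ≡ 32·432·423 ≡ 423 (mod 601)
432·423 = 182736 ≡ 32 (mod 601)
90 ≠ 32; the check fails.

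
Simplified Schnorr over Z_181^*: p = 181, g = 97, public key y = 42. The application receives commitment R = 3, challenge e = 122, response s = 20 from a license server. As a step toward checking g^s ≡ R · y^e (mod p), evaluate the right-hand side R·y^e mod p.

43

Squares mod 181: 42^1≡42, 42^2≡135, 42^4≡125, 42^8≡59, 42^16≡42, 42^32≡135, 42^64≡125
122 = 64 + 32 + 16 + 8 + 2, so 42^122 ≡ 125·135·42·59·135 ≡ 135 (mod 181)
R · y^e ≡ 3·135 = 405 ≡ 43 (mod 181)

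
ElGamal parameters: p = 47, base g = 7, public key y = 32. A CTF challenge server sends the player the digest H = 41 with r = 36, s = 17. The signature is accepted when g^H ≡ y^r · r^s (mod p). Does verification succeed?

passes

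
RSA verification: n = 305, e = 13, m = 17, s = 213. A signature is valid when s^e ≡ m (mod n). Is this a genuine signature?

forged

Squares mod 305: s^1≡213, s^2≡229, s^4≡286, s^8≡56
13 = 8 + 4 + 1, so s^13 ≡ 56·286·213 ≡ 288 (mod 305)
s^13 mod 305 = 288, but m = 17.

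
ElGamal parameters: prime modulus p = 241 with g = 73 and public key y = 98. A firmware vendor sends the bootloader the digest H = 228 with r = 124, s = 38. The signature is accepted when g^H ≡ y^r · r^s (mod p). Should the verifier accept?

reject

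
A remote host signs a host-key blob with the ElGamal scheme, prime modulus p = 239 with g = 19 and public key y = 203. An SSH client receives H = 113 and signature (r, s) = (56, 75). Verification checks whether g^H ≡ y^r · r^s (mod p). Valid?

Left side g^H mod p:
Squares mod 239: 19^1≡19, 19^2≡122, 19^4≡66, 19^8≡54, 19^16≡48, 19^32≡153, 19^64≡226
113 = 64 + 32 + 16 + 1, so 19^113 ≡ 226·153·48·19 ≡ 42 (mod 239)
Right side y^r · r^s mod p:
Squares mod 239: 203^1≡203, 203^2≡101, 203^4≡163, 203^8≡40, 203^16≡166, 203^32≡71
56 = 32 + 16 + 8, so 203^56 ≡ 71·166·40 ≡ 132 (mod 239)
Squares mod 239: 56^1≡56, 56^2≡29, 56^4≡124, 56^8≡80, 56^16≡186, 56^32≡180, 56^64≡135
75 = 64 + 8 + 2 + 1, so 56^75 ≡ 135·80·29·56 ≡ 185 (mod 239)
132·185 = 24420 ≡ 42 (mod 239)
42 ≡ 42 (mod 239), so the signature is genuine.

yes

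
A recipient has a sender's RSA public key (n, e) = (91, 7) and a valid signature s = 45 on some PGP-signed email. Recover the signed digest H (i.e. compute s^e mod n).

59

s^7 mod 91 = 59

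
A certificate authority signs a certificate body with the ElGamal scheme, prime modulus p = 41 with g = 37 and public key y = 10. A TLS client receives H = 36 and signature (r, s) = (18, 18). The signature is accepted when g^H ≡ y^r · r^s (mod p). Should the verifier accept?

accept

Left side g^H mod p:
37^2 = 1369 ≡ 16
37^4 ≡ 16^2 = 256 ≡ 10
37^8 ≡ 10^2 = 100 ≡ 18
37^16 ≡ 18^2 = 324 ≡ 37
37^32 ≡ 37^2 = 1369 ≡ 16
36 = 32 + 4, so 37^36 ≡ 16·10 ≡ 37 (mod 41)
Right side y^r · r^s mod p:
10^2 = 100 ≡ 18
10^4 ≡ 18^2 = 324 ≡ 37
10^8 ≡ 37^2 = 1369 ≡ 16
10^16 ≡ 16^2 = 256 ≡ 10
18 = 16 + 2, so 10^18 ≡ 10·18 ≡ 16 (mod 41)
18^2 = 324 ≡ 37
18^4 ≡ 37^2 = 1369 ≡ 16
18^8 ≡ 16^2 = 256 ≡ 10
18^16 ≡ 10^2 = 100 ≡ 18
18 = 16 + 2, so 18^18 ≡ 18·37 ≡ 10 (mod 41)
16·10 = 160 ≡ 37 (mod 41)
37 ≡ 37 (mod 41), so the signature is genuine.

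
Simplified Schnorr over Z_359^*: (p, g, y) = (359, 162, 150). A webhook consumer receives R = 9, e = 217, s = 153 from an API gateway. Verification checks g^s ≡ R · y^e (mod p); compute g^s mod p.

184

Squares mod 359: 162^1≡162, 162^2≡37, 162^4≡292, 162^8≡181, 162^16≡92, 162^32≡207, 162^64≡128, 162^128≡229
153 = 128 + 16 + 8 + 1, so 162^153 ≡ 229·92·181·162 ≡ 184 (mod 359)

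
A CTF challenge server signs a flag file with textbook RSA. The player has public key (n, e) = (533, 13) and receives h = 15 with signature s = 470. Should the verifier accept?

accept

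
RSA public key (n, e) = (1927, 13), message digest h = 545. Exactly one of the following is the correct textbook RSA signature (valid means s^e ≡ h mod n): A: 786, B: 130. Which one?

B

Candidate A: 786^2 = 617796 ≡ 1156; 786^4 ≡ 1156^2 = 1336336 ≡ 925; 786^8 ≡ 925^2 = 855625 ≡ 37; 13 = 8 + 4 + 1, so 786^13 ≡ 37·925·786 ≡ 1857 (mod 1927)
Candidate B: 130^2 = 16900 ≡ 1484; 130^4 ≡ 1484^2 = 2202256 ≡ 1622; 130^8 ≡ 1622^2 = 2630884 ≡ 529; 13 = 8 + 4 + 1, so 130^13 ≡ 529·1622·130 ≡ 545 (mod 1927)
  → matches h = 545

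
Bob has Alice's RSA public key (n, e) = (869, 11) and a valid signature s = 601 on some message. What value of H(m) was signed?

s^2 ≡ 601^2 = 361201 ≡ 566
s^4 ≡ 566^2 = 320356 ≡ 564
s^8 ≡ 564^2 = 318096 ≡ 42
11 = 8 + 2 + 1, so s^11 ≡ 42·566·601 ≡ 612 (mod 869)

612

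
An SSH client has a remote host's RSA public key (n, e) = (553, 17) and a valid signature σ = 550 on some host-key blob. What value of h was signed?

268

Squares mod 553: σ^1≡550, σ^2≡9, σ^4≡81, σ^8≡478, σ^16≡95
17 = 16 + 1, so σ^17 ≡ 95·550 ≡ 268 (mod 553)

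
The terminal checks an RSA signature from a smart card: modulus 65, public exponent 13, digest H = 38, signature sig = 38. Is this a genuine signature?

genuine

sig^2 ≡ 38^2 = 1444 ≡ 14
sig^4 ≡ 14^2 = 196 ≡ 1
sig^8 ≡ 1^2 = 1
13 = 8 + 4 + 1, so sig^13 ≡ 1·1·38 ≡ 38 (mod 65)
sig^13 mod 65 = 38 matches H.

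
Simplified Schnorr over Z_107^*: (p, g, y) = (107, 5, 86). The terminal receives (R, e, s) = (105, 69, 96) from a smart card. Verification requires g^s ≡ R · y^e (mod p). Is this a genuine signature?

g^s mod p:
5^2 = 25
5^4 ≡ 25^2 = 625 ≡ 90
5^8 ≡ 90^2 = 8100 ≡ 75
5^16 ≡ 75^2 = 5625 ≡ 61
5^32 ≡ 61^2 = 3721 ≡ 83
5^64 ≡ 83^2 = 6889 ≡ 41
96 = 64 + 32, so 5^96 ≡ 41·83 ≡ 86 (mod 107)
R · y^e mod p:
86^2 = 7396 ≡ 13
86^4 ≡ 13^2 = 169 ≡ 62
86^8 ≡ 62^2 = 3844 ≡ 99
86^16 ≡ 99^2 = 9801 ≡ 64
86^32 ≡ 64^2 = 4096 ≡ 30
86^64 ≡ 30^2 = 900 ≡ 44
69 = 64 + 4 + 1, so 86^69 ≡ 44·62·86 ≡ 64 (mod 107)
105·64 = 6720 ≡ 86 (mod 107)
86 ≡ 86 (mod 107); signature holds.

genuine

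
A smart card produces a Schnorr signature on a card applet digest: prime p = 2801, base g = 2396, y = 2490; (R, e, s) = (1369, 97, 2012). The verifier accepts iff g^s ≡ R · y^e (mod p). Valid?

g^s mod p:
Squares mod 2801: 2396^1≡2396, 2396^2≡1567, 2396^4≡1813, 2396^8≡1396, 2396^16≡2121, 2396^32≡235, 2396^64≡2006, 2396^128≡1800, 2396^256≡2044, 2396^512≡1645, 2396^1024≡259
2012 = 1024 + 512 + 256 + 128 + 64 + 16 + 8 + 4, so 2396^2012 ≡ 259·1645·2044·1800·2006·2121·1396·1813 ≡ 1645 (mod 2801)
R · y^e mod p:
Squares mod 2801: 2490^1≡2490, 2490^2≡1487, 2490^4≡1180, 2490^8≡303, 2490^16≡2177, 2490^32≡37, 2490^64≡1369
97 = 64 + 32 + 1, so 2490^97 ≡ 1369·37·2490 ≡ 2542 (mod 2801)
1369·2542 = 3479998 ≡ 1156 (mod 2801)
1645 ≠ 1156; the check fails.

no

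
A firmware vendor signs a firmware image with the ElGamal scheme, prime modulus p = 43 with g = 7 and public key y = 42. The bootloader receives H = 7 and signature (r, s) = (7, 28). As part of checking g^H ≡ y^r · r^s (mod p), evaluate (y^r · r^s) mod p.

Squares mod 43: 42^1≡42, 42^2≡1, 42^4≡1
7 = 4 + 2 + 1, so 42^7 ≡ 1·1·42 ≡ 42 (mod 43)
Squares mod 43: 7^1≡7, 7^2≡6, 7^4≡36, 7^8≡6, 7^16≡36
28 = 16 + 8 + 4, so 7^28 ≡ 36·6·36 ≡ 36 (mod 43)
y^r · r^s ≡ 42·36 = 1512 ≡ 7 (mod 43)

7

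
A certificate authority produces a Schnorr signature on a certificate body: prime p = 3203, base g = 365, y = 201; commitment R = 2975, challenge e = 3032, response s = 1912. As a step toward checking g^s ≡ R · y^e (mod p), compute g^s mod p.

365^2 = 133225 ≡ 1902
365^4 ≡ 1902^2 = 3617604 ≡ 1417
365^8 ≡ 1417^2 = 2007889 ≡ 2811
365^16 ≡ 2811^2 = 7901721 ≡ 3123
365^32 ≡ 3123^2 = 9753129 ≡ 3197
365^64 ≡ 3197^2 = 10220809 ≡ 36
365^128 ≡ 36^2 = 1296
365^256 ≡ 1296^2 = 1679616 ≡ 1244
365^512 ≡ 1244^2 = 1547536 ≡ 487
365^1024 ≡ 487^2 = 237169 ≡ 147
1912 = 1024 + 512 + 256 + 64 + 32 + 16 + 8, so 365^1912 ≡ 147·487·1244·36·3197·3123·2811 ≡ 164 (mod 3203)

164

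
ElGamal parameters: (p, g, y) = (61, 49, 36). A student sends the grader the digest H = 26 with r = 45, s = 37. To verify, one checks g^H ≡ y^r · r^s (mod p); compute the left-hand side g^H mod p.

15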